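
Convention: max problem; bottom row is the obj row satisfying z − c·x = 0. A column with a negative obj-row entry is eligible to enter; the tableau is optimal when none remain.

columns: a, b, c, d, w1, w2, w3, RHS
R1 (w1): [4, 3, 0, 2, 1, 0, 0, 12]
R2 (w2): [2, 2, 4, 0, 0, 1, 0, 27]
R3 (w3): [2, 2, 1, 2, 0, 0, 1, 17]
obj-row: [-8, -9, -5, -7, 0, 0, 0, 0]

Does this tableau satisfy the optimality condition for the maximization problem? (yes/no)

The obj-row has a negative entry -9 in column b, so it is not optimal.

no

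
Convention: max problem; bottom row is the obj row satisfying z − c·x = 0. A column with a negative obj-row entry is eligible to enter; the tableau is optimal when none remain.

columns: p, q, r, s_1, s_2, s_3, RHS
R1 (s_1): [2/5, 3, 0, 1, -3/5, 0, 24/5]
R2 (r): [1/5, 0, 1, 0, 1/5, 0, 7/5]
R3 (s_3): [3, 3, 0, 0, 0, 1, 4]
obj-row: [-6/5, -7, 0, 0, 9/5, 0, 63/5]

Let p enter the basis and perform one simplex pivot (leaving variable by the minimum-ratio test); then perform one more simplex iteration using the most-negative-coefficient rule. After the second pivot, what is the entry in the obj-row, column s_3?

Ratio test on column p — row 1: (24/5)/(2/5) = 12; row 2: (7/5)/(1/5) = 7; row 3: 4/3 = 4/3. Minimum is 4/3 at row 3 (s_3 leaves); pivot element 3.
Divide row 3 by 3; eliminate column p from the other rows.
Second iteration: most negative obj-row entry is -29/5 in column q, so q enters.
Ratio test on column q — row 1: (64/15)/(13/5) = 64/39; row 2: entry -1/5 ≤ 0; row 3: (4/3)/1 = 4/3. Minimum is 4/3 at row 3 (p leaves); pivot element 1.
Divide row 3 by 1; eliminate column q from the other rows.
After both pivots, the entry at the obj-row, column s_3 is 7/3.

7/3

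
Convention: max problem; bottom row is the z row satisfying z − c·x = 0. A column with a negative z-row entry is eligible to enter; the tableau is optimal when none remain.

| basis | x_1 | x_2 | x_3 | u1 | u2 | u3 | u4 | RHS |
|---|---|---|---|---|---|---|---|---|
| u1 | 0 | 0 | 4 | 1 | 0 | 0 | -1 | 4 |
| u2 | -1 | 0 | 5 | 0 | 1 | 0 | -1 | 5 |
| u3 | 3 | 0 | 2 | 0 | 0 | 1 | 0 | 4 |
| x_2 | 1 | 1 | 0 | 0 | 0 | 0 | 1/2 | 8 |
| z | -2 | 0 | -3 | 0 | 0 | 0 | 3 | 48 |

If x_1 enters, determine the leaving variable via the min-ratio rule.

Column x_1 entries and ratios — u1: 0 ≤ 0, skip; u2: -1 ≤ 0, skip; u3: 4/3 = 4/3; x_2: 8/1 = 8.
Smallest ratio is 4/3 in the row of u3, so u3 leaves.

u3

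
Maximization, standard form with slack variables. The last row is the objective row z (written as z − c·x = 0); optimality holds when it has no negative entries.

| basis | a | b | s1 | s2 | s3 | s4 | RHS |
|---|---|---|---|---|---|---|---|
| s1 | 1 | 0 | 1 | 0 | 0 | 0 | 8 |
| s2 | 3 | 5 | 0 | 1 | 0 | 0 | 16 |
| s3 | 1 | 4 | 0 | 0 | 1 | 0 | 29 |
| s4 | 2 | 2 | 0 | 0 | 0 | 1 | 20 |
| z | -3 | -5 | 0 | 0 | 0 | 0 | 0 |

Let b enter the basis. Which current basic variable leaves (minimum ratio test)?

Column b entries and ratios — s1: 0 ≤ 0, skip; s2: 16/5 = 16/5; s3: 29/4 = 29/4; s4: 20/2 = 10.
Smallest ratio is 16/5 in the row of s2, so s2 leaves.

s2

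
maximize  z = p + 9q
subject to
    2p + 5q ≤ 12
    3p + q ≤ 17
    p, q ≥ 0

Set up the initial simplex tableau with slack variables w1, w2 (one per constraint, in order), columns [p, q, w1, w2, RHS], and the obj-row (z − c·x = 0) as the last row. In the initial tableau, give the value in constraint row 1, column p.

2

Constraint 1 has coefficient 2 on p.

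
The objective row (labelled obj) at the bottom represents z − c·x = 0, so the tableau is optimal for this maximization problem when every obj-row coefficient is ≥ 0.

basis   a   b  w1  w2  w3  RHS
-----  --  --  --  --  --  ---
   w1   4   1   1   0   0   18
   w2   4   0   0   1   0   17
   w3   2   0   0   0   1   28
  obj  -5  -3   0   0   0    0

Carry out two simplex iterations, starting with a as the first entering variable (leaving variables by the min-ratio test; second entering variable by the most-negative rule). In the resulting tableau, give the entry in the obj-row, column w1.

3

Ratio test on column a — row 1: 18/4 = 9/2; row 2: 17/4 = 17/4; row 3: 28/2 = 14. Minimum is 17/4 at row 2 (w2 leaves); pivot element 4.
Divide row 2 by 4; eliminate column a from the other rows.
Second iteration: most negative obj-row entry is -3 in column b, so b enters.
Ratio test on column b — row 1: 1/1 = 1; row 2: entry 0 ≤ 0; row 3: entry 0 ≤ 0. Minimum is 1 at row 1 (w1 leaves); pivot element 1.
Divide row 1 by 1; eliminate column b from the other rows.
After both pivots, the entry at the obj-row, column w1 is 3.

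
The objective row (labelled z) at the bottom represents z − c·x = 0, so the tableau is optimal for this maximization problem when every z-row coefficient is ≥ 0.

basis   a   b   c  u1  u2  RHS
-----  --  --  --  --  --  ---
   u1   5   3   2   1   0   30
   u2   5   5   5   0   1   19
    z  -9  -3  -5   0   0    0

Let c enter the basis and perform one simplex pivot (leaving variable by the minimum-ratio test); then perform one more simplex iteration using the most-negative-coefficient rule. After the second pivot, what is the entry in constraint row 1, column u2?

Ratio test on column c — row 1: 30/2 = 15; row 2: 19/5 = 19/5. Minimum is 19/5 at row 2 (u2 leaves); pivot element 5.
Divide row 2 by 5; eliminate column c from the other rows.
Second iteration: most negative z-row entry is -4 in column a, so a enters.
Ratio test on column a — row 1: (112/5)/3 = 112/15; row 2: (19/5)/1 = 19/5. Minimum is 19/5 at row 2 (c leaves); pivot element 1.
Divide row 2 by 1; eliminate column a from the other rows.
After both pivots, the entry at constraint row 1, column u2 is -1.

-1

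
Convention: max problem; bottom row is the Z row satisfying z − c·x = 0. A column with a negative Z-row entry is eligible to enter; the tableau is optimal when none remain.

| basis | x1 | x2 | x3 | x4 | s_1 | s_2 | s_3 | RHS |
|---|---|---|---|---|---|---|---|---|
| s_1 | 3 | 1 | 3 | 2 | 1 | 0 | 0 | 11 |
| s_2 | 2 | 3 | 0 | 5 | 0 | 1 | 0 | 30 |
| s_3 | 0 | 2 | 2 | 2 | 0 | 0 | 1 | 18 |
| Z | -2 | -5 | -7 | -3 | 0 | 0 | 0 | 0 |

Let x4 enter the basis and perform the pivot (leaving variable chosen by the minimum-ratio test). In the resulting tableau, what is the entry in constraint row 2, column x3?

Ratio test on column x4 — row 1: 11/2 = 11/2; row 2: 30/5 = 6; row 3: 18/2 = 9. Minimum is 11/2 at row 1 (s_1 leaves); pivot element 2.
Divide row 1 by 2; eliminate column x4 from the other rows.
Row 2 update in column x3: 0 − 5·(3/2) = -15/2.

-15/2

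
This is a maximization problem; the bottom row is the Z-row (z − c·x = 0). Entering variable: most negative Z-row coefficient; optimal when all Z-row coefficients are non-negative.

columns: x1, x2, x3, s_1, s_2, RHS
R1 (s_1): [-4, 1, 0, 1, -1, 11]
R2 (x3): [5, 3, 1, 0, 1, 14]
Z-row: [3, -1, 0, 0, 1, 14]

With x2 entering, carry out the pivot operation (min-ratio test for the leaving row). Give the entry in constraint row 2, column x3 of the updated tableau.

Ratio test on column x2 — row 1: 11/1 = 11; row 2: 14/3 = 14/3. Minimum is 14/3 at row 2 (x3 leaves); pivot element 3.
Divide row 2 by 3; eliminate column x2 from the other rows.
In the new row 2, the x3 entry is the old entry divided by the pivot: 1/3 = 1/3.

1/3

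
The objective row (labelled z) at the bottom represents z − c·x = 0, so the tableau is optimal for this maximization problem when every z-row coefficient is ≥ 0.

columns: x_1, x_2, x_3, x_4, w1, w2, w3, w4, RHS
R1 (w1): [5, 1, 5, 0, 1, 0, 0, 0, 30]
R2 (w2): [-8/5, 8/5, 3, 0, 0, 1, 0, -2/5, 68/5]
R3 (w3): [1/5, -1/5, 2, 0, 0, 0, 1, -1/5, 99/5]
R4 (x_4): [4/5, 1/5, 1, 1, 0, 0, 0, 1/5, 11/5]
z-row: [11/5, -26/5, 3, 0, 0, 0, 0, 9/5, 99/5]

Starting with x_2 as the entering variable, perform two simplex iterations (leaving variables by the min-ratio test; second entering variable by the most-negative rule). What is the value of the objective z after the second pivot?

Ratio test on column x_2 — row 1: 30/1 = 30; row 2: (68/5)/(8/5) = 17/2; row 3: entry -1/5 ≤ 0; row 4: (11/5)/(1/5) = 11. Minimum is 17/2 at row 2 (w2 leaves); pivot element 8/5.
Pivot on row 2; the z-row RHS becomes 99/5 − (-26/5)·(17/2) = 64.
Next entering variable (most negative z-row entry -3): x_1.
Ratio test on column x_1 — row 1: (43/2)/6 = 43/12; row 2: entry -1 ≤ 0; row 3: entry 0 ≤ 0; row 4: (1/2)/1 = 1/2. Minimum is 1/2 at row 4 (x_4 leaves); pivot element 1.
After the second pivot the z-row RHS is 64 − (-3)·(1/2) = 131/2.

131/2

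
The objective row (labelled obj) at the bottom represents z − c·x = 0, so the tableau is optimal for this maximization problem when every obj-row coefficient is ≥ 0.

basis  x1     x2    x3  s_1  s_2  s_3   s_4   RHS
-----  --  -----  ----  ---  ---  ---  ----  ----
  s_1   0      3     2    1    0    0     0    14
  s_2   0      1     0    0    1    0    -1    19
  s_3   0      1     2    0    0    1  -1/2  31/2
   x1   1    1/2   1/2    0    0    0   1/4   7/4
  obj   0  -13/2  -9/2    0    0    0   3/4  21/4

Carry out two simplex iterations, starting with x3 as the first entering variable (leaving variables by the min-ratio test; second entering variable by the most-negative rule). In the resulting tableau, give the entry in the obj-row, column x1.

Ratio test on column x3 — row 1: 14/2 = 7; row 2: entry 0 ≤ 0; row 3: (31/2)/2 = 31/4; row 4: (7/4)/(1/2) = 7/2. Minimum is 7/2 at row 4 (x1 leaves); pivot element 1/2.
Divide row 4 by 1/2; eliminate column x3 from the other rows.
Second iteration: most negative obj-row entry is -2 in column x2, so x2 enters.
Ratio test on column x2 — row 1: 7/1 = 7; row 2: 19/1 = 19; row 3: entry -1 ≤ 0; row 4: (7/2)/1 = 7/2. Minimum is 7/2 at row 4 (x3 leaves); pivot element 1.
Divide row 4 by 1; eliminate column x2 from the other rows.
After both pivots, the entry at the obj-row, column x1 is 13.

13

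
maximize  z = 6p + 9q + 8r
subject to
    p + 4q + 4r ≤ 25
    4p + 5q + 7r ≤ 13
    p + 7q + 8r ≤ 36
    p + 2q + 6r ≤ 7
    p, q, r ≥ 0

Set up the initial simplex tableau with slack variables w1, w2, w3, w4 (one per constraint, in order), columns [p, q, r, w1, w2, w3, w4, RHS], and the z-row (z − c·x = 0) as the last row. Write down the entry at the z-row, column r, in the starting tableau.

The z-row carries the negated objective coefficients: the r entry is -8.

-8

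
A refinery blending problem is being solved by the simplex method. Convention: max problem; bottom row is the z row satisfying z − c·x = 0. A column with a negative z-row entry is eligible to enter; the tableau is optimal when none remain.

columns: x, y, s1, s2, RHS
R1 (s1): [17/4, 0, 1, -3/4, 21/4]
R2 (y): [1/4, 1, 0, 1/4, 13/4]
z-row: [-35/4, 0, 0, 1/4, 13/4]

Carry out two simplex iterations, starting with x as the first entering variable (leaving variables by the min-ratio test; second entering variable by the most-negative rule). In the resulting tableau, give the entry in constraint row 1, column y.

3/5

Ratio test on column x — row 1: (21/4)/(17/4) = 21/17; row 2: (13/4)/(1/4) = 13. Minimum is 21/17 at row 1 (s1 leaves); pivot element 17/4.
Divide row 1 by 17/4; eliminate column x from the other rows.
Second iteration: most negative z-row entry is -22/17 in column s2, so s2 enters.
Ratio test on column s2 — row 1: entry -3/17 ≤ 0; row 2: (50/17)/(5/17) = 10. Minimum is 10 at row 2 (y leaves); pivot element 5/17.
Divide row 2 by 5/17; eliminate column s2 from the other rows.
After both pivots, the entry at constraint row 1, column y is 3/5.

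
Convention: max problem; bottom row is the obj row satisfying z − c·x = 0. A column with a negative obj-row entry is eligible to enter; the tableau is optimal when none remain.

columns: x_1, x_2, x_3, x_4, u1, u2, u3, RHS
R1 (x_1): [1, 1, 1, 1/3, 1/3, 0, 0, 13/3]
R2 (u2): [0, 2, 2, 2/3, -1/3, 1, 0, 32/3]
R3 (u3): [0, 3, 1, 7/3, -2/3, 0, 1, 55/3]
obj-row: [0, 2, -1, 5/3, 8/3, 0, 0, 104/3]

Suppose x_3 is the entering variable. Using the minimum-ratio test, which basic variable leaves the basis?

x_1

Column x_3 entries and ratios — x_1: (13/3)/1 = 13/3; u2: (32/3)/2 = 16/3; u3: (55/3)/1 = 55/3.
Smallest ratio is 13/3 in the row of x_1, so x_1 leaves.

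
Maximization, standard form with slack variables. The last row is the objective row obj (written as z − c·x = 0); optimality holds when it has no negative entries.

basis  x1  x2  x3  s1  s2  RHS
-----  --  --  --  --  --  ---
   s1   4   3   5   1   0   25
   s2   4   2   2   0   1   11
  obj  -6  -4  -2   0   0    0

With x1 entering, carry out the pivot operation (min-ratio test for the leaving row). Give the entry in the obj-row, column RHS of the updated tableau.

Ratio test on column x1 — row 1: 25/4 = 25/4; row 2: 11/4 = 11/4. Minimum is 11/4 at row 2 (s2 leaves); pivot element 4.
Divide row 2 by 4; eliminate column x1 from the other rows.
obj-row update in column RHS: 0 − (-6)·(11/4) = 33/2.

33/2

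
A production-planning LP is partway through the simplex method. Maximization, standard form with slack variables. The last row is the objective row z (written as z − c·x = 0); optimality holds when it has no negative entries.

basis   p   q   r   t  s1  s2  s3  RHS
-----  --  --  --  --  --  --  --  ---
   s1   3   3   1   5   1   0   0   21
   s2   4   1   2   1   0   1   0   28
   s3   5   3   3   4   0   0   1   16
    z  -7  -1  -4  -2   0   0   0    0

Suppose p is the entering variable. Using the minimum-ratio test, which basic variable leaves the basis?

Column p entries and ratios — s1: 21/3 = 7; s2: 28/4 = 7; s3: 16/5 = 16/5.
Smallest ratio is 16/5 in the row of s3, so s3 leaves.

s3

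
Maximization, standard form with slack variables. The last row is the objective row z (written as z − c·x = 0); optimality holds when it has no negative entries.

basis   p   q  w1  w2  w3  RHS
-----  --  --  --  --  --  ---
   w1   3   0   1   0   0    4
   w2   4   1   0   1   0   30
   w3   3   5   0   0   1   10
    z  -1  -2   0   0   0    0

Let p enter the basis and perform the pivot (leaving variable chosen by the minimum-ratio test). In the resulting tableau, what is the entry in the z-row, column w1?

Ratio test on column p — row 1: 4/3 = 4/3; row 2: 30/4 = 15/2; row 3: 10/3 = 10/3. Minimum is 4/3 at row 1 (w1 leaves); pivot element 3.
Divide row 1 by 3; eliminate column p from the other rows.
z-row update in column w1: 0 − (-1)·(1/3) = 1/3.

1/3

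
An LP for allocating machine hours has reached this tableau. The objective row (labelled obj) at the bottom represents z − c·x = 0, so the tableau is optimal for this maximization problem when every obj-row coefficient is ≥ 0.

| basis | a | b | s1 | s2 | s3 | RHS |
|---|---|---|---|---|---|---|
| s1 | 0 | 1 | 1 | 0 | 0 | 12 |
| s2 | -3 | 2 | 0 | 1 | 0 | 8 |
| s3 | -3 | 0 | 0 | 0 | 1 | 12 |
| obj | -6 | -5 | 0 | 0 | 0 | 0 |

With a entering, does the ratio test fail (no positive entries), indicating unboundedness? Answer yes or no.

Every constraint-row entry in column a is ≤ 0, so increasing a is unbounded.

yes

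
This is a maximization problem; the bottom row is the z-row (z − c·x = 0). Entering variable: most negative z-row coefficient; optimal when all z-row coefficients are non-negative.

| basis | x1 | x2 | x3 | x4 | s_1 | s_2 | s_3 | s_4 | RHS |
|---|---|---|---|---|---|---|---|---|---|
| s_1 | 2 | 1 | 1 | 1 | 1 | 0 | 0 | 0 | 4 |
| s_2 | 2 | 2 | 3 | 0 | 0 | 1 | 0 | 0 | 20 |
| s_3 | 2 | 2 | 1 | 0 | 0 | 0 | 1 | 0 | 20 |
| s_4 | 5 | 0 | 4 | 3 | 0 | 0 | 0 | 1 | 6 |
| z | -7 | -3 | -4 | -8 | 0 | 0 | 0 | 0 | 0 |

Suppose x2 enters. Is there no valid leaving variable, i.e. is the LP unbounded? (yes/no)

no

Column x2 has positive entries in row(s) 1, 2, 3, so the ratio test bounds it — not unbounded.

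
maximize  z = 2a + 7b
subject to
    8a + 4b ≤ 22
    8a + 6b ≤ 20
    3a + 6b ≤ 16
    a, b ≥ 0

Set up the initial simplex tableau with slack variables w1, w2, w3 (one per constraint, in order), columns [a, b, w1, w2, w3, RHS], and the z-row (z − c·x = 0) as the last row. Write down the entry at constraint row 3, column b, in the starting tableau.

6

Constraint 3 has coefficient 6 on b.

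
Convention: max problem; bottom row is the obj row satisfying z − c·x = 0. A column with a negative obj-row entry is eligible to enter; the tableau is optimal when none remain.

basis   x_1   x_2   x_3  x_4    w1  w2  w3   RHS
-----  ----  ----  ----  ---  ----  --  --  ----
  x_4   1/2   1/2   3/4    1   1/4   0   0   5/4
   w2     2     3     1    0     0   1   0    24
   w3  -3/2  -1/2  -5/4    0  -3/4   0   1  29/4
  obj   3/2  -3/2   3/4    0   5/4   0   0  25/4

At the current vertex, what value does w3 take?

w3 is basic (row 3); its value is the RHS of that row, 29/4.

29/4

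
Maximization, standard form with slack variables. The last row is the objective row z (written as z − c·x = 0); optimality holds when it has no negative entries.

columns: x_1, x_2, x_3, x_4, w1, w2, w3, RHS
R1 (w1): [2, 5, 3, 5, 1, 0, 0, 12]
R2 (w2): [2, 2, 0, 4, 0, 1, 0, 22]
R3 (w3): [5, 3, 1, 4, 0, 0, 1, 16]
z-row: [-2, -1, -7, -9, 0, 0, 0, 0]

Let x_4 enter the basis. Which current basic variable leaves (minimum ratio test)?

Column x_4 entries and ratios — w1: 12/5 = 12/5; w2: 22/4 = 11/2; w3: 16/4 = 4.
Smallest ratio is 12/5 in the row of w1, so w1 leaves.

w1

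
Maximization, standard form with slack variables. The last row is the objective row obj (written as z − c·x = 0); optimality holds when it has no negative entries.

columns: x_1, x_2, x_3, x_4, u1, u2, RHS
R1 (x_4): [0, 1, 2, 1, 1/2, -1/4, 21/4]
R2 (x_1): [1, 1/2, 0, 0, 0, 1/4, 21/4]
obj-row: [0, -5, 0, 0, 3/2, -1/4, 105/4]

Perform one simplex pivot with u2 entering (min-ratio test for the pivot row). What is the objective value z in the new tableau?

63/2

Ratio test on column u2 — row 1: entry -1/4 ≤ 0; row 2: (21/4)/(1/4) = 21. Minimum is 21 at row 2 (x_1 leaves); pivot element 1/4.
Pivot on row 2; the obj-row RHS becomes 105/4 − (-1/4)·21 = 63/2.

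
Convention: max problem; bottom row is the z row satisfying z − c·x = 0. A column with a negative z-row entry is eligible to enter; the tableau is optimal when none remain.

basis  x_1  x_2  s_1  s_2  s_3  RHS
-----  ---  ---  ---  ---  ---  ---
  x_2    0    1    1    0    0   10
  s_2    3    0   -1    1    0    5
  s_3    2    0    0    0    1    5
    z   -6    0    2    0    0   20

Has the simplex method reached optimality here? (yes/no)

The z-row has a negative entry -6 in column x_1, so it is not optimal.

no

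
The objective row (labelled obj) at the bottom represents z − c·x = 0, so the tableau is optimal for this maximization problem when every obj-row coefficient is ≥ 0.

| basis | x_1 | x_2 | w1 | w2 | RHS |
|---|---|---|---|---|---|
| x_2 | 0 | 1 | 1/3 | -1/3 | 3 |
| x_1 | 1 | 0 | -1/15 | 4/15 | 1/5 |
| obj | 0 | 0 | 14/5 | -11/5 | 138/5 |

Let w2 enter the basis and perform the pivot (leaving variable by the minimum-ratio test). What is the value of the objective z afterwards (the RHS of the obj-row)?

117/4

Ratio test on column w2 — row 1: entry -1/3 ≤ 0; row 2: (1/5)/(4/15) = 3/4. Minimum is 3/4 at row 2 (x_1 leaves); pivot element 4/15.
Pivot on row 2; the obj-row RHS becomes 138/5 − (-11/5)·(3/4) = 117/4.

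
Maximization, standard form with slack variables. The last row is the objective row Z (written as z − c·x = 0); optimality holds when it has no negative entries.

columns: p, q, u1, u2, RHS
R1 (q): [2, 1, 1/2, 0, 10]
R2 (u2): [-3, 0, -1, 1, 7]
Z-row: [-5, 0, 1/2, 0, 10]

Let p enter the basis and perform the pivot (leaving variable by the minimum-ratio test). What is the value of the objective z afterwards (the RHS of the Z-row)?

35

Ratio test on column p — row 1: 10/2 = 5; row 2: entry -3 ≤ 0. Minimum is 5 at row 1 (q leaves); pivot element 2.
Pivot on row 1; the Z-row RHS becomes 10 − (-5)·5 = 35.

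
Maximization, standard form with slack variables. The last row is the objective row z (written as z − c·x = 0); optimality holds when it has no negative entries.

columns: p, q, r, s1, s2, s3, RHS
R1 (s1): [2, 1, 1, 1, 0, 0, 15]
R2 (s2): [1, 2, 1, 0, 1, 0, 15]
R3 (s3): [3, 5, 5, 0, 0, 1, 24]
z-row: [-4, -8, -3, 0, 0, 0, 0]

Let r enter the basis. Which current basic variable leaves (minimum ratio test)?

Column r entries and ratios — s1: 15/1 = 15; s2: 15/1 = 15; s3: 24/5 = 24/5.
Smallest ratio is 24/5 in the row of s3, so s3 leaves.

s3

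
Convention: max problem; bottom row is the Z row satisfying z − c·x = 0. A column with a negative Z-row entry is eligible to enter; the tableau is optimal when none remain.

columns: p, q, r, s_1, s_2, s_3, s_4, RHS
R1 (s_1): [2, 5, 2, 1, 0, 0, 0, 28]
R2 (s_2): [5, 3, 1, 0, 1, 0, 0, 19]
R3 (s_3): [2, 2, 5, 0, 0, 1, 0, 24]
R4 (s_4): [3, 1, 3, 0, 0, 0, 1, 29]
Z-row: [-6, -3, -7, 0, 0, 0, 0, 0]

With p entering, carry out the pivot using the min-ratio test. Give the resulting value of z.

Ratio test on column p — row 1: 28/2 = 14; row 2: 19/5 = 19/5; row 3: 24/2 = 12; row 4: 29/3 = 29/3. Minimum is 19/5 at row 2 (s_2 leaves); pivot element 5.
Pivot on row 2; the Z-row RHS becomes 0 − (-6)·(19/5) = 114/5.

114/5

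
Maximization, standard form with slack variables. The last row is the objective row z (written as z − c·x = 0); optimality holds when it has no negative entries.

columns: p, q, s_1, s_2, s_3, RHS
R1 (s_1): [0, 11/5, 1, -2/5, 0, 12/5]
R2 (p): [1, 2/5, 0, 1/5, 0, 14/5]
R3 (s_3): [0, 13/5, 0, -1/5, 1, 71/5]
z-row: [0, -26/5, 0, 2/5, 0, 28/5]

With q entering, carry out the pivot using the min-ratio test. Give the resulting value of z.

124/11

Ratio test on column q — row 1: (12/5)/(11/5) = 12/11; row 2: (14/5)/(2/5) = 7; row 3: (71/5)/(13/5) = 71/13. Minimum is 12/11 at row 1 (s_1 leaves); pivot element 11/5.
Pivot on row 1; the z-row RHS becomes 28/5 − (-26/5)·(12/11) = 124/11.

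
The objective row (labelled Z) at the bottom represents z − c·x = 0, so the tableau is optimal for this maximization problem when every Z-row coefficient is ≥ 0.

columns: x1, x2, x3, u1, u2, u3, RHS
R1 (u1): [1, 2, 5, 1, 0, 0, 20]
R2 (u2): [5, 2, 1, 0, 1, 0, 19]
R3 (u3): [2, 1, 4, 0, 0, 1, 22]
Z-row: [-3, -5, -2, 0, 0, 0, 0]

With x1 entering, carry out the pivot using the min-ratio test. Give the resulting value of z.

57/5

Ratio test on column x1 — row 1: 20/1 = 20; row 2: 19/5 = 19/5; row 3: 22/2 = 11. Minimum is 19/5 at row 2 (u2 leaves); pivot element 5.
Pivot on row 2; the Z-row RHS becomes 0 − (-3)·(19/5) = 57/5.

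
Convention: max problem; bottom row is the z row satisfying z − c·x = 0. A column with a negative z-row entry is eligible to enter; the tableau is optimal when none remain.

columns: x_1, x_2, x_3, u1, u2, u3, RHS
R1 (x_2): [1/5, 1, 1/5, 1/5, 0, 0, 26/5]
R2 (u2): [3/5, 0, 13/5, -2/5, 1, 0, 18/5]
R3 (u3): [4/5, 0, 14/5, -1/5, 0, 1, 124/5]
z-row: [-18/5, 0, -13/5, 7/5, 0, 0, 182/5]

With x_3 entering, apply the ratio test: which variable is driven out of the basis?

u2

Column x_3 entries and ratios — x_2: (26/5)/(1/5) = 26; u2: (18/5)/(13/5) = 18/13; u3: (124/5)/(14/5) = 62/7.
Smallest ratio is 18/13 in the row of u2, so u2 leaves.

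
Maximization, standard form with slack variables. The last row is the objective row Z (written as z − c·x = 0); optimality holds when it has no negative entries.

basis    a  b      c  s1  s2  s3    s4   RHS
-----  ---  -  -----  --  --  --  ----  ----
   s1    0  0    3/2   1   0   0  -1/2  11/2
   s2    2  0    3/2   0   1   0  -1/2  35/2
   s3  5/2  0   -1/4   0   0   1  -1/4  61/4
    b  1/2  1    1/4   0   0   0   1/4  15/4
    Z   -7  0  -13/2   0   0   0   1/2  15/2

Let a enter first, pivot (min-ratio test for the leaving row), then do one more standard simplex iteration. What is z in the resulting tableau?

Ratio test on column a — row 1: entry 0 ≤ 0; row 2: (35/2)/2 = 35/4; row 3: (61/4)/(5/2) = 61/10; row 4: (15/4)/(1/2) = 15/2. Minimum is 61/10 at row 3 (s3 leaves); pivot element 5/2.
Pivot on row 3; the Z-row RHS becomes 15/2 − (-7)·(61/10) = 251/5.
Next entering variable (most negative Z-row entry -36/5): c.
Ratio test on column c — row 1: (11/2)/(3/2) = 11/3; row 2: (53/10)/(17/10) = 53/17; row 3: entry -1/10 ≤ 0; row 4: (7/10)/(3/10) = 7/3. Minimum is 7/3 at row 4 (b leaves); pivot element 3/10.
After the second pivot the Z-row RHS is 251/5 − (-36/5)·(7/3) = 67.

67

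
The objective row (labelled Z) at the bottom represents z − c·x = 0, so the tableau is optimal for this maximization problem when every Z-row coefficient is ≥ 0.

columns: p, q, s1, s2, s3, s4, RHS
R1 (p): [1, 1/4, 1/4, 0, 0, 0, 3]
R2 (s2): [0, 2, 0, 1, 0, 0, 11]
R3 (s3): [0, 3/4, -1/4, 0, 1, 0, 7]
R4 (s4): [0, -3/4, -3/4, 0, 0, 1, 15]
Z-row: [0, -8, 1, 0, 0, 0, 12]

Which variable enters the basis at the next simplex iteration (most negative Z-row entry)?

q

Negative Z-row entries: q: -8.
The most negative is -8 in column q, so q enters.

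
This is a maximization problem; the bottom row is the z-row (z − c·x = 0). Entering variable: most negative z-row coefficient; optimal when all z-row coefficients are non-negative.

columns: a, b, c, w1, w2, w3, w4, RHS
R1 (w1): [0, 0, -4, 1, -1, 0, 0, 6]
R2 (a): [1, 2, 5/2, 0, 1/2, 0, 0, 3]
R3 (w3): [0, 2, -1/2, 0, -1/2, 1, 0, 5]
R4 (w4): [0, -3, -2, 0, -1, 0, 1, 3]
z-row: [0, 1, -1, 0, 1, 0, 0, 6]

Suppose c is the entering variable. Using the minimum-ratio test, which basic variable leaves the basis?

a

Column c entries and ratios — w1: -4 ≤ 0, skip; a: 3/(5/2) = 6/5; w3: -1/2 ≤ 0, skip; w4: -2 ≤ 0, skip.
Smallest ratio is 6/5 in the row of a, so a leaves.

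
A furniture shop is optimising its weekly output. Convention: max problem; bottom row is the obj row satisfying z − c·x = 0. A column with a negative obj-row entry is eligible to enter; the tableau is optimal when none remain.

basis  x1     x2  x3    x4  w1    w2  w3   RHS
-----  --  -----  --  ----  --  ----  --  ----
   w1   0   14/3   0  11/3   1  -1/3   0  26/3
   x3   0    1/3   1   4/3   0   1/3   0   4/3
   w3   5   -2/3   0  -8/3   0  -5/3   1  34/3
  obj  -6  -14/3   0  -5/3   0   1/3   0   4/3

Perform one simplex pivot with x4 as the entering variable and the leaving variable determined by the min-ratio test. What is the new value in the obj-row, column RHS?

Ratio test on column x4 — row 1: (26/3)/(11/3) = 26/11; row 2: (4/3)/(4/3) = 1; row 3: entry -8/3 ≤ 0. Minimum is 1 at row 2 (x3 leaves); pivot element 4/3.
Divide row 2 by 4/3; eliminate column x4 from the other rows.
obj-row update in column RHS: 4/3 − (-5/3)·1 = 3.

3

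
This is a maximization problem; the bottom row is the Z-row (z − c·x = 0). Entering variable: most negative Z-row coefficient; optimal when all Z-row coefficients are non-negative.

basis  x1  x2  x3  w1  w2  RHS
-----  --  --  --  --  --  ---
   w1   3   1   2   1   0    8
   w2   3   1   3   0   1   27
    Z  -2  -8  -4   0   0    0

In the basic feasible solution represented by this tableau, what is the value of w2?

w2 is basic (row 2); its value is the RHS of that row, 27.

27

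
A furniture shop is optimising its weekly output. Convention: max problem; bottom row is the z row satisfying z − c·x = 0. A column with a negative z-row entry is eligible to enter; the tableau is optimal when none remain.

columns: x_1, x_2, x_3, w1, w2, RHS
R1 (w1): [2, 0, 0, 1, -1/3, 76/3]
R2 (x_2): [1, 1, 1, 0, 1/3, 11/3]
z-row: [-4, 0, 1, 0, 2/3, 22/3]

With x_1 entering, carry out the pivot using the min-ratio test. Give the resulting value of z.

Ratio test on column x_1 — row 1: (76/3)/2 = 38/3; row 2: (11/3)/1 = 11/3. Minimum is 11/3 at row 2 (x_2 leaves); pivot element 1.
Pivot on row 2; the z-row RHS becomes 22/3 − (-4)·(11/3) = 22.

22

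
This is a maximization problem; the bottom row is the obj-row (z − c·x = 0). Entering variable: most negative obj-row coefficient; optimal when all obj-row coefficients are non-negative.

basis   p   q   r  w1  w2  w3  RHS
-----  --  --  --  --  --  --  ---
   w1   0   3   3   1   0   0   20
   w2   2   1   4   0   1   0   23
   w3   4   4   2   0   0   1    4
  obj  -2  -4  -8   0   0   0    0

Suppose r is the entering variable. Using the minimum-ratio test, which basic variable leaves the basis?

Column r entries and ratios — w1: 20/3 = 20/3; w2: 23/4 = 23/4; w3: 4/2 = 2.
Smallest ratio is 2 in the row of w3, so w3 leaves.

w3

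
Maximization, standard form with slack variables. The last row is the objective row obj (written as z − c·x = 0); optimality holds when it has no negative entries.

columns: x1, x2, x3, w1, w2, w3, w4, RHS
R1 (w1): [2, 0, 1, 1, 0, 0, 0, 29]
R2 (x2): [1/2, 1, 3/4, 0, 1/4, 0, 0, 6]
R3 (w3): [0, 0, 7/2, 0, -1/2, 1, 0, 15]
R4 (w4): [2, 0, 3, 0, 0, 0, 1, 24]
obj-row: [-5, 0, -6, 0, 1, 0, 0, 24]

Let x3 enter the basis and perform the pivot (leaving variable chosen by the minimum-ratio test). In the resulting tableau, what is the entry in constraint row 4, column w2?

3/7

Ratio test on column x3 — row 1: 29/1 = 29; row 2: 6/(3/4) = 8; row 3: 15/(7/2) = 30/7; row 4: 24/3 = 8. Minimum is 30/7 at row 3 (w3 leaves); pivot element 7/2.
Divide row 3 by 7/2; eliminate column x3 from the other rows.
Row 4 update in column w2: 0 − 3·(-1/7) = 3/7.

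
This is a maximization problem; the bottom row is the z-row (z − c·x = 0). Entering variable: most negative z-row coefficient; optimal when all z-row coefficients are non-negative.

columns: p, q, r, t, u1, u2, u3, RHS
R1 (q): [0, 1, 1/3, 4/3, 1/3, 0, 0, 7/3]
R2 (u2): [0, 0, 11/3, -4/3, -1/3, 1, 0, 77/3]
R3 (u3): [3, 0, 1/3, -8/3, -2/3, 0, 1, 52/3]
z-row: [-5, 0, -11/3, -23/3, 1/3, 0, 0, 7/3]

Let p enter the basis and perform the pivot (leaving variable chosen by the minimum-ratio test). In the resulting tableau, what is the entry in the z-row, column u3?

5/3

Ratio test on column p — row 1: entry 0 ≤ 0; row 2: entry 0 ≤ 0; row 3: (52/3)/3 = 52/9. Minimum is 52/9 at row 3 (u3 leaves); pivot element 3.
Divide row 3 by 3; eliminate column p from the other rows.
z-row update in column u3: 0 − (-5)·(1/3) = 5/3.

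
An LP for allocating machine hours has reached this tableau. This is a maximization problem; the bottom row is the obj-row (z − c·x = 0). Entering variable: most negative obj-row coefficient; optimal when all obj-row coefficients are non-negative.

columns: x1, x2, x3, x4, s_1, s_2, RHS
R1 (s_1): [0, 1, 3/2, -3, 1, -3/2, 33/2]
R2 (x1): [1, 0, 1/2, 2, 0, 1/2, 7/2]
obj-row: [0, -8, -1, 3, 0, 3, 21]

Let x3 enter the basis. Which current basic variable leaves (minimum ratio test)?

x1

Column x3 entries and ratios — s_1: (33/2)/(3/2) = 11; x1: (7/2)/(1/2) = 7.
Smallest ratio is 7 in the row of x1, so x1 leaves.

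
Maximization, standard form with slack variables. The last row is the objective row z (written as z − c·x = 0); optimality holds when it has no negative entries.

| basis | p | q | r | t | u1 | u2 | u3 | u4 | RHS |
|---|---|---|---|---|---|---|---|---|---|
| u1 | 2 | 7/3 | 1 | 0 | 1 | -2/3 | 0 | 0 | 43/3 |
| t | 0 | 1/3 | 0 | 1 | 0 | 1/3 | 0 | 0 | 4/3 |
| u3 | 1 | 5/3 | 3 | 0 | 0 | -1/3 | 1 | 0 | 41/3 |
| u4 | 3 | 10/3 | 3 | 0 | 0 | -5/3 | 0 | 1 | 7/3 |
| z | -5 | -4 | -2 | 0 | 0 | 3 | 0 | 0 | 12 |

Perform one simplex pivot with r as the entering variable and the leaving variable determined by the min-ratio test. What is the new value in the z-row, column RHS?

122/9

Ratio test on column r — row 1: (43/3)/1 = 43/3; row 2: entry 0 ≤ 0; row 3: (41/3)/3 = 41/9; row 4: (7/3)/3 = 7/9. Minimum is 7/9 at row 4 (u4 leaves); pivot element 3.
Divide row 4 by 3; eliminate column r from the other rows.
z-row update in column RHS: 12 − (-2)·(7/9) = 122/9.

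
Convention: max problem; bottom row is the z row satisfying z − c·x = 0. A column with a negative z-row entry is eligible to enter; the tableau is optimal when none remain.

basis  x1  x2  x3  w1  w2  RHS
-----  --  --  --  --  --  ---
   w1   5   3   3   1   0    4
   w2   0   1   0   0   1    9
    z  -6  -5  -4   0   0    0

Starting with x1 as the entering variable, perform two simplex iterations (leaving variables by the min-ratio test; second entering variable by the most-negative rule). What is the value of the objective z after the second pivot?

Ratio test on column x1 — row 1: 4/5 = 4/5; row 2: entry 0 ≤ 0. Minimum is 4/5 at row 1 (w1 leaves); pivot element 5.
Pivot on row 1; the z-row RHS becomes 0 − (-6)·(4/5) = 24/5.
Next entering variable (most negative z-row entry -7/5): x2.
Ratio test on column x2 — row 1: (4/5)/(3/5) = 4/3; row 2: 9/1 = 9. Minimum is 4/3 at row 1 (x1 leaves); pivot element 3/5.
After the second pivot the z-row RHS is 24/5 − (-7/5)·(4/3) = 20/3.

20/3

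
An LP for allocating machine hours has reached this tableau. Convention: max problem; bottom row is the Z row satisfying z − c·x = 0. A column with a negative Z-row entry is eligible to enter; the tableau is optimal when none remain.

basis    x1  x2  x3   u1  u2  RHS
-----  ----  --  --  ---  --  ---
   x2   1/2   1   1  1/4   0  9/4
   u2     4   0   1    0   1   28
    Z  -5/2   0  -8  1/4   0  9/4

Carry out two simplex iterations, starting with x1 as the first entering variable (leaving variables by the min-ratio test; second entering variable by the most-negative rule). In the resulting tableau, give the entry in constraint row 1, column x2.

Ratio test on column x1 — row 1: (9/4)/(1/2) = 9/2; row 2: 28/4 = 7. Minimum is 9/2 at row 1 (x2 leaves); pivot element 1/2.
Divide row 1 by 1/2; eliminate column x1 from the other rows.
Second iteration: most negative Z-row entry is -3 in column x3, so x3 enters.
Ratio test on column x3 — row 1: (9/2)/2 = 9/4; row 2: entry -7 ≤ 0. Minimum is 9/4 at row 1 (x1 leaves); pivot element 2.
Divide row 1 by 2; eliminate column x3 from the other rows.
After both pivots, the entry at constraint row 1, column x2 is 1.

1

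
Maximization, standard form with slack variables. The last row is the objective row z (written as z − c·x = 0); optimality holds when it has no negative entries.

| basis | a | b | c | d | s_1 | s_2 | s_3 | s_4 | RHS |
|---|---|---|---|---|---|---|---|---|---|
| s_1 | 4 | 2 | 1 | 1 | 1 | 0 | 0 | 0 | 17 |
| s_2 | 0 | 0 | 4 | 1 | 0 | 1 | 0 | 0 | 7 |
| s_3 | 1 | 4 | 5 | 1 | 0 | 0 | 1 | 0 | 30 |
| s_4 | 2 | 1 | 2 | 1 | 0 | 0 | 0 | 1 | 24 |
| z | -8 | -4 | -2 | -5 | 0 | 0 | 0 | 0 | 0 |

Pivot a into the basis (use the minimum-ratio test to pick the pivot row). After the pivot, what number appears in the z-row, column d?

Ratio test on column a — row 1: 17/4 = 17/4; row 2: entry 0 ≤ 0; row 3: 30/1 = 30; row 4: 24/2 = 12. Minimum is 17/4 at row 1 (s_1 leaves); pivot element 4.
Divide row 1 by 4; eliminate column a from the other rows.
z-row update in column d: -5 − (-8)·(1/4) = -3.

-3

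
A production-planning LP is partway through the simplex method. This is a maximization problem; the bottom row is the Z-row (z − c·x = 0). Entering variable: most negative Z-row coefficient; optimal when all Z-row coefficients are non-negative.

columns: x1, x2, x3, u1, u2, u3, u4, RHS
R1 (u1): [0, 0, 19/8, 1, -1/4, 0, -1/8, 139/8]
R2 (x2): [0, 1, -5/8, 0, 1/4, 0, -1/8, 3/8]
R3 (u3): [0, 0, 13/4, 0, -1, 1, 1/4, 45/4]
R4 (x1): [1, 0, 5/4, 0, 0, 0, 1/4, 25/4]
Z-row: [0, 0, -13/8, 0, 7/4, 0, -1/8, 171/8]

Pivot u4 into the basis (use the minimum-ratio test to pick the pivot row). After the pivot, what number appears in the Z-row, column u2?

7/4

Ratio test on column u4 — row 1: entry -1/8 ≤ 0; row 2: entry -1/8 ≤ 0; row 3: (45/4)/(1/4) = 45; row 4: (25/4)/(1/4) = 25. Minimum is 25 at row 4 (x1 leaves); pivot element 1/4.
Divide row 4 by 1/4; eliminate column u4 from the other rows.
Z-row update in column u2: 7/4 − (-1/8)·0 = 7/4.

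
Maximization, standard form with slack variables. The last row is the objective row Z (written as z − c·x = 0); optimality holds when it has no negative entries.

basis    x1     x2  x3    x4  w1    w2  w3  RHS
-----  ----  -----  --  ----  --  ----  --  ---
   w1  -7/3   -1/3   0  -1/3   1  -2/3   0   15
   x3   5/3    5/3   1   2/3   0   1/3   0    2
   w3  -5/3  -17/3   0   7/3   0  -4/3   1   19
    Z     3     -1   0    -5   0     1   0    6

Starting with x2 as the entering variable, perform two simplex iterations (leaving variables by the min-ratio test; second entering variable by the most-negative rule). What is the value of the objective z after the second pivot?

Ratio test on column x2 — row 1: entry -1/3 ≤ 0; row 2: 2/(5/3) = 6/5; row 3: entry -17/3 ≤ 0. Minimum is 6/5 at row 2 (x3 leaves); pivot element 5/3.
Pivot on row 2; the Z-row RHS becomes 6 − (-1)·(6/5) = 36/5.
Next entering variable (most negative Z-row entry -23/5): x4.
Ratio test on column x4 — row 1: entry -1/5 ≤ 0; row 2: (6/5)/(2/5) = 3; row 3: (129/5)/(23/5) = 129/23. Minimum is 3 at row 2 (x2 leaves); pivot element 2/5.
After the second pivot the Z-row RHS is 36/5 − (-23/5)·3 = 21.

21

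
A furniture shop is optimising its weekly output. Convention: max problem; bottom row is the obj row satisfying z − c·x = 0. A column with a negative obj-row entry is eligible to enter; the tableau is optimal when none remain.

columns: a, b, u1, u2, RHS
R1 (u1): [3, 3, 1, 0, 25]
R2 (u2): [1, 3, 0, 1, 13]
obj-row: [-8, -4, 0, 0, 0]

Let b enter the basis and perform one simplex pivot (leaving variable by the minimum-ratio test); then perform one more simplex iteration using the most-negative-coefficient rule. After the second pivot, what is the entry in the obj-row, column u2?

Ratio test on column b — row 1: 25/3 = 25/3; row 2: 13/3 = 13/3. Minimum is 13/3 at row 2 (u2 leaves); pivot element 3.
Divide row 2 by 3; eliminate column b from the other rows.
Second iteration: most negative obj-row entry is -20/3 in column a, so a enters.
Ratio test on column a — row 1: 12/2 = 6; row 2: (13/3)/(1/3) = 13. Minimum is 6 at row 1 (u1 leaves); pivot element 2.
Divide row 1 by 2; eliminate column a from the other rows.
After both pivots, the entry at the obj-row, column u2 is -2.

-2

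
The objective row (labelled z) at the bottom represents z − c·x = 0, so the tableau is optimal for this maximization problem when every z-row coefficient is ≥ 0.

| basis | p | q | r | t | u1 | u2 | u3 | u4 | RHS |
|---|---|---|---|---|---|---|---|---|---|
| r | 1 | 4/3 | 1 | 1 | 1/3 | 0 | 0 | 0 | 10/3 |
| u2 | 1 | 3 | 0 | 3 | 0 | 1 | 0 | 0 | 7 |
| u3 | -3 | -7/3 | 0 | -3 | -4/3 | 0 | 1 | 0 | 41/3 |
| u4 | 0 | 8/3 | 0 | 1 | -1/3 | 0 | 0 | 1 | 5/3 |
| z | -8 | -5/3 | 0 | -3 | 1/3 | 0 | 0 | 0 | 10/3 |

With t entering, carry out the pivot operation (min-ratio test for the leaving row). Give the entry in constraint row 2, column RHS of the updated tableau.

Ratio test on column t — row 1: (10/3)/1 = 10/3; row 2: 7/3 = 7/3; row 3: entry -3 ≤ 0; row 4: (5/3)/1 = 5/3. Minimum is 5/3 at row 4 (u4 leaves); pivot element 1.
Divide row 4 by 1; eliminate column t from the other rows.
Row 2 update in column RHS: 7 − 3·(5/3) = 2.

2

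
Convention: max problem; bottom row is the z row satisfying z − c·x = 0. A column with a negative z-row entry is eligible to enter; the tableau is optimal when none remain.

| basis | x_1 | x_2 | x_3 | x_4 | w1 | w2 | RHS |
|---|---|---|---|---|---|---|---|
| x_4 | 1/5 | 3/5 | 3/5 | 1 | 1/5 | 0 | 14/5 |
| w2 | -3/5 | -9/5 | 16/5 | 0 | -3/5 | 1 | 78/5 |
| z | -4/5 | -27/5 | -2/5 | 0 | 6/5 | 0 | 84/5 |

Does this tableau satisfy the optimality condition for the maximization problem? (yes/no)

no

The z-row has a negative entry -27/5 in column x_2, so it is not optimal.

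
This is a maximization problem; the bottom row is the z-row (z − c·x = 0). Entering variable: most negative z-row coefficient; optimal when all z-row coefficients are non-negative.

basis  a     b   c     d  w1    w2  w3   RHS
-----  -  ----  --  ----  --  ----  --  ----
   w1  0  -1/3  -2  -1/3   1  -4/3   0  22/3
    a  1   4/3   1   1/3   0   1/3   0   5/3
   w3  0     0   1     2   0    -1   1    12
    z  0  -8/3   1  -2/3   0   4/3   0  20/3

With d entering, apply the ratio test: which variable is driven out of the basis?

Column d entries and ratios — w1: -1/3 ≤ 0, skip; a: (5/3)/(1/3) = 5; w3: 12/2 = 6.
Smallest ratio is 5 in the row of a, so a leaves.

a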